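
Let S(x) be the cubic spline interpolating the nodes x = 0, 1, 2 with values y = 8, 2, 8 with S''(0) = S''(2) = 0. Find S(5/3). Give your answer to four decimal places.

5.1111

Write M_i for S''(x_i). With h_i = 1, 1 and divided differences Δ_i = -6, 6, the continuity of S' gives the tridiagonal system
  1·M_0 + 4·M_1 + 1·M_2 = 6(Δ_1 - Δ_0) = 72
Natural end conditions: M_0 = M_2 = 0.
Hence M_0 = 0, M_1 = 18, M_2 = 0.
On [1, 2], S(x) = 2 + 0·(x - 1) + 9·(x - 1)² - 3·(x - 1)³.
With (x - 1) = 2/3: S(5/3) = 46/9.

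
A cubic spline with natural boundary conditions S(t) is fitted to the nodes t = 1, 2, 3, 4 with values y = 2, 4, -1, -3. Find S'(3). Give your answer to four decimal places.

-4.5333

Let σ_i = S''(x_i). Step sizes h_i = 1, 1, 1; slopes of the chords Δ_i = (y_(i+1) - y_i)/h_i = 2, -5, -2.
  1·σ_0 + 4·σ_1 + 1·σ_2 = 6(Δ_1 - Δ_0) = -42
  1·σ_1 + 4·σ_2 + 1·σ_3 = 6(Δ_2 - Δ_1) = 18
Natural end conditions: σ_0 = σ_3 = 0.
Solving the tridiagonal system: σ_0 = 0, σ_1 = -62/5, σ_2 = 38/5, σ_3 = 0.
On [3, 4], S'(t) = b_2 + 2c_2·(t - 3) + 3d_2·(t - 3)² with b_2 = Δ_2 - h_2(2σ_2 + σ_3)/6 = -68/15, c_2 = σ_2/2 = 19/5, d_2 = (σ_3 - σ_2)/(6h_2) = -19/15. So S'(3) = -68/15.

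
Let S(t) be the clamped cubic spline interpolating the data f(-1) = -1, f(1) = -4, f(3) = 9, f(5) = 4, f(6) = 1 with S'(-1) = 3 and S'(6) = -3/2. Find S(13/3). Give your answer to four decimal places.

Let m_i = S''(x_i). Step sizes h_i = 2, 2, 2, 1; slopes of the chords Δ_i = (y_(i+1) - y_i)/h_i = -3/2, 13/2, -5/2, -3.
  2·m_0 + 8·m_1 + 2·m_2 = 6(Δ_1 - Δ_0) = 48
  2·m_1 + 8·m_2 + 2·m_3 = 6(Δ_2 - Δ_1) = -54
  2·m_2 + 6·m_3 + 1·m_4 = 6(Δ_3 - Δ_2) = -3
Clamped end conditions give two more equations: 2h_0·m_0 + h_0·m_1 = 6(Δ_0 - S'(-1)) = -27 and h_3·m_3 + 2h_3·m_4 = 6(S'(6) - Δ_3) = 9.
Solving the tridiagonal system: m_0 = -2169/172, m_1 = 504/43, m_2 = -1767/172, m_3 = 102/43, m_4 = 285/86.
On [3, 5], S(t) = 9 + 153/43·(t - 3) - 1767/344·(t - 3)² + 725/688·(t - 3)³.
With (t - 3) = 4/3: S(13/3) = 8255/1161.

7.1102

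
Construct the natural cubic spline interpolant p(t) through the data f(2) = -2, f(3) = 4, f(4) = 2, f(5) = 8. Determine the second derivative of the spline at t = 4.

With σ_i denoting the second derivative at x_i, h_i = 1, 1, 1, and Δ_i = (y_(i+1) − y_i)/h_i = 6, -2, 6:
  1·σ_0 + 4·σ_1 + 1·σ_2 = 6(Δ_1 - Δ_0) = -48
  1·σ_1 + 4·σ_2 + 1·σ_3 = 6(Δ_2 - Δ_1) = 48
Natural end conditions: σ_0 = σ_3 = 0.
Hence σ_0 = 0, σ_1 = -16, σ_2 = 16, σ_3 = 0.

16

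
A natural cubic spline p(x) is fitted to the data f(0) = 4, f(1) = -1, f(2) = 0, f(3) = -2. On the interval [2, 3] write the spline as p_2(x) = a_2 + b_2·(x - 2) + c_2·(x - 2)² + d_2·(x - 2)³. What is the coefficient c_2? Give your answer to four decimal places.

Write m_i for p''(x_i). With h_i = 1, 1, 1 and divided differences Δ_i = -5, 1, -2, the continuity of p' gives the tridiagonal system
  1·m_0 + 4·m_1 + 1·m_2 = 6(Δ_1 - Δ_0) = 36
  1·m_1 + 4·m_2 + 1·m_3 = 6(Δ_2 - Δ_1) = -18
Natural end conditions: m_0 = m_3 = 0.
Hence m_0 = 0, m_1 = 54/5, m_2 = -36/5, m_3 = 0.
On [2, 3], with p_2(x) = a_2 + b_2·(x - 2) + c_2·(x - 2)² + d_2·(x - 2)³: c_2 = m_2/2 = -18/5, d_2 = (m_3 - m_2)/(6h_2) = 6/5, b_2 = Δ_2 - h_2(2m_2 + m_3)/6 = 2/5.

-3.6000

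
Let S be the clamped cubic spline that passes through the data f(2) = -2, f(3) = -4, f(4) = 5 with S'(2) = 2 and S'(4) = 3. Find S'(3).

Put σ_i = S'' at the i-th knot. Here h = (1, 1) and Δ = (-2, 9), so the interior equations h_(i-1)·σ_(i-1) + 2(h_(i-1)+h_i)·σ_i + h_i·σ_(i+1) = 6(Δ_i − Δ_(i-1)) read
  1·σ_0 + 4·σ_1 + 1·σ_2 = 6(Δ_1 - Δ_0) = 66
Clamped end conditions give two more equations: 2h_0·σ_0 + h_0·σ_1 = 6(Δ_0 - S'(2)) = -24 and h_1·σ_1 + 2h_1·σ_2 = 6(S'(4) - Δ_1) = -36.
Solving the tridiagonal system: σ_0 = -28, σ_1 = 32, σ_2 = -34.
On [3, 4], S'(x) = b_1 + 2c_1·(x - 3) + 3d_1·(x - 3)² with b_1 = Δ_1 - h_1(2σ_1 + σ_2)/6 = 4, c_1 = σ_1/2 = 16, d_1 = (σ_2 - σ_1)/(6h_1) = -11. So S'(3) = 4.

4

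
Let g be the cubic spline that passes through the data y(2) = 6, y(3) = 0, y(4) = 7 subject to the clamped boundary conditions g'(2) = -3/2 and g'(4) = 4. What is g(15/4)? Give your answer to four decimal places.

5.3496

Put σ_i = g'' at the i-th knot. Here h = (1, 1) and Δ = (-6, 7), so the interior equations h_(i-1)·σ_(i-1) + 2(h_(i-1)+h_i)·σ_i + h_i·σ_(i+1) = 6(Δ_i − Δ_(i-1)) read
  1·σ_0 + 4·σ_1 + 1·σ_2 = 6(Δ_1 - Δ_0) = 78
Clamped end conditions give two more equations: 2h_0·σ_0 + h_0·σ_1 = 6(Δ_0 - g'(2)) = -27 and h_1·σ_1 + 2h_1·σ_2 = 6(g'(4) - Δ_1) = -18.
Solving the tridiagonal system: σ_0 = -121/4, σ_1 = 67/2, σ_2 = -103/4.
On [3, 4], g(t) = 0 + 1/8·(t - 3) + 67/4·(t - 3)² - 79/8·(t - 3)³.
With (t - 3) = 3/4: g(15/4) = 2739/512.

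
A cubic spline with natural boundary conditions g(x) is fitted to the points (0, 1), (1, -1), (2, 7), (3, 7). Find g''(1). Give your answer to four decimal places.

With M_i denoting the second derivative at x_i, h_i = 1, 1, 1, and Δ_i = (y_(i+1) − y_i)/h_i = -2, 8, 0:
  1·M_0 + 4·M_1 + 1·M_2 = 6(Δ_1 - Δ_0) = 60
  1·M_1 + 4·M_2 + 1·M_3 = 6(Δ_2 - Δ_1) = -48
Natural end conditions: M_0 = M_3 = 0.
Forward elimination and back-substitution give M_0 = 0, M_1 = 96/5, M_2 = -84/5, M_3 = 0.

19.2000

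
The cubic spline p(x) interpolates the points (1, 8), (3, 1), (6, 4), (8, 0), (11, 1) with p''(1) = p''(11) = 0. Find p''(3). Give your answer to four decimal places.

With m_i denoting the second derivative at x_i, h_i = 2, 3, 2, 3, and Δ_i = (y_(i+1) − y_i)/h_i = -7/2, 1, -2, 1/3:
  2·m_0 + 10·m_1 + 3·m_2 = 6(Δ_1 - Δ_0) = 27
  3·m_1 + 10·m_2 + 2·m_3 = 6(Δ_2 - Δ_1) = -18
  2·m_2 + 10·m_3 + 3·m_4 = 6(Δ_3 - Δ_2) = 14
Natural end conditions: m_0 = m_4 = 0.
Forward elimination and back-substitution give m_0 = 0, m_1 = 536/145, m_2 = -289/87, m_3 = 898/435, m_4 = 0.

3.6966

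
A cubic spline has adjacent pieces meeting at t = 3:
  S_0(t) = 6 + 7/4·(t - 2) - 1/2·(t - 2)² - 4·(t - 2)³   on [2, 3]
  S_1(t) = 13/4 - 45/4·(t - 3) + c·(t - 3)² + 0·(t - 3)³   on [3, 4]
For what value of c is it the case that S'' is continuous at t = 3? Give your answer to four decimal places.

-12.5000

S_0''(t) = -1 - 24·(t - 2), so S_0''(3) = -25. On the right, S_1''(3) = 2c, so c = -25/2.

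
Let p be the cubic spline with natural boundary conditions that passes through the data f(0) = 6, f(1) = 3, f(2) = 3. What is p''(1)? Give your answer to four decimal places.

Let M_i = p''(x_i). Step sizes h_i = 1, 1; slopes of the chords Δ_i = (y_(i+1) - y_i)/h_i = -3, 0.
  1·M_0 + 4·M_1 + 1·M_2 = 6(Δ_1 - Δ_0) = 18
Natural end conditions: M_0 = M_2 = 0.
Solving: M_0 = 0, M_1 = 9/2, M_2 = 0.

4.5000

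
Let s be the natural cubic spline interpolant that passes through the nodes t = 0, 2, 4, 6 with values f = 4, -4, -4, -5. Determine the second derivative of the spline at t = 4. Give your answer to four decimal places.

Let M_i = s''(x_i). Step sizes h_i = 2, 2, 2; slopes of the chords Δ_i = (y_(i+1) - y_i)/h_i = -4, 0, -1/2.
  2·M_0 + 8·M_1 + 2·M_2 = 6(Δ_1 - Δ_0) = 24
  2·M_1 + 8·M_2 + 2·M_3 = 6(Δ_2 - Δ_1) = -3
Natural end conditions: M_0 = M_3 = 0.
Solving: M_0 = 0, M_1 = 33/10, M_2 = -6/5, M_3 = 0.

-1.2000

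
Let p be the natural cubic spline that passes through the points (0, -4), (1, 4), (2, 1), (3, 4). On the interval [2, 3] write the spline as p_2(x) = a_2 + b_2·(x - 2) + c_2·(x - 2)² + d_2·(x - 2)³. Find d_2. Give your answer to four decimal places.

-2.3333

Put M_i = p'' at the i-th knot. Here h = (1, 1, 1) and Δ = (8, -3, 3), so the interior equations h_(i-1)·M_(i-1) + 2(h_(i-1)+h_i)·M_i + h_i·M_(i+1) = 6(Δ_i − Δ_(i-1)) read
  1·M_0 + 4·M_1 + 1·M_2 = 6(Δ_1 - Δ_0) = -66
  1·M_1 + 4·M_2 + 1·M_3 = 6(Δ_2 - Δ_1) = 36
Natural end conditions: M_0 = M_3 = 0.
Solving: M_0 = 0, M_1 = -20, M_2 = 14, M_3 = 0.
On [2, 3], with p_2(x) = a_2 + b_2·(x - 2) + c_2·(x - 2)² + d_2·(x - 2)³: c_2 = M_2/2 = 7, d_2 = (M_3 - M_2)/(6h_2) = -7/3, b_2 = Δ_2 - h_2(2M_2 + M_3)/6 = -5/3.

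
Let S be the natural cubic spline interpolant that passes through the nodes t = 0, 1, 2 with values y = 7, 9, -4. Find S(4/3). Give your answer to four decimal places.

6.0556

Let m_i = S''(x_i). Step sizes h_i = 1, 1; slopes of the chords Δ_i = (y_(i+1) - y_i)/h_i = 2, -13.
  1·m_0 + 4·m_1 + 1·m_2 = 6(Δ_1 - Δ_0) = -90
Natural end conditions: m_0 = m_2 = 0.
Forward elimination and back-substitution give m_0 = 0, m_1 = -45/2, m_2 = 0.
On [1, 2], S(t) = 9 - 11/2·(t - 1) - 45/4·(t - 1)² + 15/4·(t - 1)³.
With (t - 1) = 1/3: S(4/3) = 109/18.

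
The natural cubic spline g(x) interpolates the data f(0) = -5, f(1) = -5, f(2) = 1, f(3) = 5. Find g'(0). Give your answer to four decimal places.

Let σ_i = g''(x_i). Step sizes h_i = 1, 1, 1; slopes of the chords Δ_i = (y_(i+1) - y_i)/h_i = 0, 6, 4.
  1·σ_0 + 4·σ_1 + 1·σ_2 = 6(Δ_1 - Δ_0) = 36
  1·σ_1 + 4·σ_2 + 1·σ_3 = 6(Δ_2 - Δ_1) = -12
Natural end conditions: σ_0 = σ_3 = 0.
Forward elimination and back-substitution give σ_0 = 0, σ_1 = 52/5, σ_2 = -28/5, σ_3 = 0.
On [0, 1], g'(x) = b_0 + 2c_0·x + 3d_0·x² with b_0 = Δ_0 - h_0(2σ_0 + σ_1)/6 = -26/15, c_0 = σ_0/2 = 0, d_0 = (σ_1 - σ_0)/(6h_0) = 26/15. So g'(0) = -26/15.

-1.7333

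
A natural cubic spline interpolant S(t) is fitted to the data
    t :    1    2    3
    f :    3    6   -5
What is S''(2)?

-21

Put M_i = S'' at the i-th knot. Here h = (1, 1) and Δ = (3, -11), so the interior equations h_(i-1)·M_(i-1) + 2(h_(i-1)+h_i)·M_i + h_i·M_(i+1) = 6(Δ_i − Δ_(i-1)) read
  1·M_0 + 4·M_1 + 1·M_2 = 6(Δ_1 - Δ_0) = -84
Natural end conditions: M_0 = M_2 = 0.
Solving the tridiagonal system: M_0 = 0, M_1 = -21, M_2 = 0.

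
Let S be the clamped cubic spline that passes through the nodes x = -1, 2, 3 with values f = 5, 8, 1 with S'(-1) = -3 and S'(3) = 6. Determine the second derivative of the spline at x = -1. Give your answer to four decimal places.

12.2500

With m_i denoting the second derivative at x_i, h_i = 3, 1, and Δ_i = (y_(i+1) − y_i)/h_i = 1, -7:
  3·m_0 + 8·m_1 + 1·m_2 = 6(Δ_1 - Δ_0) = -48
Clamped end conditions give two more equations: 2h_0·m_0 + h_0·m_1 = 6(Δ_0 - S'(-1)) = 24 and h_1·m_1 + 2h_1·m_2 = 6(S'(3) - Δ_1) = 78.
Solving the tridiagonal system: m_0 = 49/4, m_1 = -33/2, m_2 = 189/4.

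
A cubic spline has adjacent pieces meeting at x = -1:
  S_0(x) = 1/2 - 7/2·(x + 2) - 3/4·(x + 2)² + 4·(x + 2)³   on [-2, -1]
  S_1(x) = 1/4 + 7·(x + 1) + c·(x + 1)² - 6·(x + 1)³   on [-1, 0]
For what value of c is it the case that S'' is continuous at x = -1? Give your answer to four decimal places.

S_0''(x) = -3/2 + 24·(x + 2), so S_0''(-1) = 45/2. On the right, S_1''(-1) = 2c, so c = 45/4.

11.2500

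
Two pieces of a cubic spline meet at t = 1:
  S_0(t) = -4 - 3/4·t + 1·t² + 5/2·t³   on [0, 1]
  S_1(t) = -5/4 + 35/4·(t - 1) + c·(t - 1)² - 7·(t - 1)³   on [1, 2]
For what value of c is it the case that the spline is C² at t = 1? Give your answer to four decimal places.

8.5000

S_0''(t) = 2 + 15·t, so S_0''(1) = 17. On the right, S_1''(1) = 2c, so c = 17/2.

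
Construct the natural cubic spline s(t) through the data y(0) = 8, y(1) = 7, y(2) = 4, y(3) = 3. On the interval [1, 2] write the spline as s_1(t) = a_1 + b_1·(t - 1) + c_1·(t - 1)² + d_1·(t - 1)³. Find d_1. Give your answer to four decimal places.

Write M_i for s''(x_i). With h_i = 1, 1, 1 and divided differences Δ_i = -1, -3, -1, the continuity of s' gives the tridiagonal system
  1·M_0 + 4·M_1 + 1·M_2 = 6(Δ_1 - Δ_0) = -12
  1·M_1 + 4·M_2 + 1·M_3 = 6(Δ_2 - Δ_1) = 12
Natural end conditions: M_0 = M_3 = 0.
Hence M_0 = 0, M_1 = -4, M_2 = 4, M_3 = 0.
On [1, 2], with s_1(t) = a_1 + b_1·(t - 1) + c_1·(t - 1)² + d_1·(t - 1)³: c_1 = M_1/2 = -2, d_1 = (M_2 - M_1)/(6h_1) = 4/3, b_1 = Δ_1 - h_1(2M_1 + M_2)/6 = -7/3.

1.3333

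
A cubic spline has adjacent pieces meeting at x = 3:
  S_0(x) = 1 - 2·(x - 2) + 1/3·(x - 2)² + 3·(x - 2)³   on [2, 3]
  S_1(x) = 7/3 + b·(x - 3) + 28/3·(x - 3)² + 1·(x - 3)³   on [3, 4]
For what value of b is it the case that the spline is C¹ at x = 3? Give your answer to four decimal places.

7.6667

S_0'(x) = -2 + 2/3·(x - 2) + 9·(x - 2)², so S_0'(3) = 23/3. On the right, S_1'(3) = b, so b = 23/3.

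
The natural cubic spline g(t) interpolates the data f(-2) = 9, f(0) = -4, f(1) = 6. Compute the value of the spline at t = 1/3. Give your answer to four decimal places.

-1.6852

With σ_i denoting the second derivative at x_i, h_i = 2, 1, and Δ_i = (y_(i+1) − y_i)/h_i = -13/2, 10:
  2·σ_0 + 6·σ_1 + 1·σ_2 = 6(Δ_1 - Δ_0) = 99
Natural end conditions: σ_0 = σ_2 = 0.
Forward elimination and back-substitution give σ_0 = 0, σ_1 = 33/2, σ_2 = 0.
On [0, 1], g(t) = -4 + 9/2·t + 33/4·t² - 11/4·t³.
With t = 1/3: g(1/3) = -91/54.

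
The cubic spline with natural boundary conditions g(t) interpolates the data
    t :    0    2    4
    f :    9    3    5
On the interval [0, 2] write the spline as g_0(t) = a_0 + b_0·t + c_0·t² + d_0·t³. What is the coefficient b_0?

Put m_i = g'' at the i-th knot. Here h = (2, 2) and Δ = (-3, 1), so the interior equations h_(i-1)·m_(i-1) + 2(h_(i-1)+h_i)·m_i + h_i·m_(i+1) = 6(Δ_i − Δ_(i-1)) read
  2·m_0 + 8·m_1 + 2·m_2 = 6(Δ_1 - Δ_0) = 24
Natural end conditions: m_0 = m_2 = 0.
Hence m_0 = 0, m_1 = 3, m_2 = 0.
On [0, 2], with g_0(t) = a_0 + b_0·t + c_0·t² + d_0·t³: c_0 = m_0/2 = 0, d_0 = (m_1 - m_0)/(6h_0) = 1/4, b_0 = Δ_0 - h_0(2m_0 + m_1)/6 = -4.

-4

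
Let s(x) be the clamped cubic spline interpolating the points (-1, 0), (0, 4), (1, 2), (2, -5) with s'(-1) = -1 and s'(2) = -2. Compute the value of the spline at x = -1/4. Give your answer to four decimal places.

2.8313

Put M_i = s'' at the i-th knot. Here h = (1, 1, 1) and Δ = (4, -2, -7), so the interior equations h_(i-1)·M_(i-1) + 2(h_(i-1)+h_i)·M_i + h_i·M_(i+1) = 6(Δ_i − Δ_(i-1)) read
  1·M_0 + 4·M_1 + 1·M_2 = 6(Δ_1 - Δ_0) = -36
  1·M_1 + 4·M_2 + 1·M_3 = 6(Δ_2 - Δ_1) = -30
Clamped end conditions give two more equations: 2h_0·M_0 + h_0·M_1 = 6(Δ_0 - s'(-1)) = 30 and h_2·M_2 + 2h_2·M_3 = 6(s'(2) - Δ_2) = 30.
Forward elimination and back-substitution give M_0 = 314/15, M_1 = -178/15, M_2 = -142/15, M_3 = 296/15.
On [-1, 0], s(x) = 0 - 1·(x + 1) + 157/15·(x + 1)² - 82/15·(x + 1)³.
With (x + 1) = 3/4: s(-1/4) = 453/160.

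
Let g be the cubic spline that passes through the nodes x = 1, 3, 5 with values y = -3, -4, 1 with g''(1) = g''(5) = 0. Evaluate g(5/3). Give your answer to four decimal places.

-3.7778

With M_i denoting the second derivative at x_i, h_i = 2, 2, and Δ_i = (y_(i+1) − y_i)/h_i = -1/2, 5/2:
  2·M_0 + 8·M_1 + 2·M_2 = 6(Δ_1 - Δ_0) = 18
Natural end conditions: M_0 = M_2 = 0.
Solving the tridiagonal system: M_0 = 0, M_1 = 9/4, M_2 = 0.
On [1, 3], g(x) = -3 - 5/4·(x - 1) + 0·(x - 1)² + 3/16·(x - 1)³.
With (x - 1) = 2/3: g(5/3) = -34/9.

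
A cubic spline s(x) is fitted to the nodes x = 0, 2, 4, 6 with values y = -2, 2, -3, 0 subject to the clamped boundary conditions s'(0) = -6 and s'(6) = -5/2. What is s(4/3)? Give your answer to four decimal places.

Write M_i for s''(x_i). With h_i = 2, 2, 2 and divided differences Δ_i = 2, -5/2, 3/2, the continuity of s' gives the tridiagonal system
  2·M_0 + 8·M_1 + 2·M_2 = 6(Δ_1 - Δ_0) = -27
  2·M_1 + 8·M_2 + 2·M_3 = 6(Δ_2 - Δ_1) = 24
Clamped end conditions give two more equations: 2h_0·M_0 + h_0·M_1 = 6(Δ_0 - s'(0)) = 48 and h_2·M_2 + 2h_2·M_3 = 6(s'(6) - Δ_2) = -24.
Solving: M_0 = 503/30, M_1 = -143/15, M_2 = 118/15, M_3 = -149/15.
On [0, 2], s(x) = -2 - 6·x + 503/60·x² - 263/120·x³.
With x = 4/3: s(4/3) = -118/405.

-0.2914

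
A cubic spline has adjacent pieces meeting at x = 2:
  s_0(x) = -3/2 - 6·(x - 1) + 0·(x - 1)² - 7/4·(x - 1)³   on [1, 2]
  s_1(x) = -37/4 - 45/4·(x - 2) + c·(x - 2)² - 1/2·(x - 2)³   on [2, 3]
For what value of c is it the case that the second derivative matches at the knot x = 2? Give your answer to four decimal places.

-5.2500

s_0''(x) = 0 - 21/2·(x - 1), so s_0''(2) = -21/2. On the right, s_1''(2) = 2c, so c = -21/4.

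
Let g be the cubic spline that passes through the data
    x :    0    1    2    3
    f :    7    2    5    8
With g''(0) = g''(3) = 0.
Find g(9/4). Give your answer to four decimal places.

5.9250

With σ_i denoting the second derivative at x_i, h_i = 1, 1, 1, and Δ_i = (y_(i+1) − y_i)/h_i = -5, 3, 3:
  1·σ_0 + 4·σ_1 + 1·σ_2 = 6(Δ_1 - Δ_0) = 48
  1·σ_1 + 4·σ_2 + 1·σ_3 = 6(Δ_2 - Δ_1) = 0
Natural end conditions: σ_0 = σ_3 = 0.
Forward elimination and back-substitution give σ_0 = 0, σ_1 = 64/5, σ_2 = -16/5, σ_3 = 0.
On [2, 3], g(x) = 5 + 61/15·(x - 2) - 8/5·(x - 2)² + 8/15·(x - 2)³.
With (x - 2) = 1/4: g(9/4) = 237/40.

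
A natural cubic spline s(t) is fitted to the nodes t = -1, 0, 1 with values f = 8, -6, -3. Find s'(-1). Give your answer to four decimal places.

-18.2500

Write M_i for s''(x_i). With h_i = 1, 1 and divided differences Δ_i = -14, 3, the continuity of s' gives the tridiagonal system
  1·M_0 + 4·M_1 + 1·M_2 = 6(Δ_1 - Δ_0) = 102
Natural end conditions: M_0 = M_2 = 0.
Solving the tridiagonal system: M_0 = 0, M_1 = 51/2, M_2 = 0.
On [-1, 0], s'(t) = b_0 + 2c_0·(t + 1) + 3d_0·(t + 1)² with b_0 = Δ_0 - h_0(2M_0 + M_1)/6 = -73/4, c_0 = M_0/2 = 0, d_0 = (M_1 - M_0)/(6h_0) = 17/4. So s'(-1) = -73/4.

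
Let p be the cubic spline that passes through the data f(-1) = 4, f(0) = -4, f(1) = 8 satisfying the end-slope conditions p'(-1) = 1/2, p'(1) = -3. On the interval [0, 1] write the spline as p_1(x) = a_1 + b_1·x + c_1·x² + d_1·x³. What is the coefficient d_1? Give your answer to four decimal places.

-23.3750

Let σ_i = p''(x_i). Step sizes h_i = 1, 1; slopes of the chords Δ_i = (y_(i+1) - y_i)/h_i = -8, 12.
  1·σ_0 + 4·σ_1 + 1·σ_2 = 6(Δ_1 - Δ_0) = 120
Clamped end conditions give two more equations: 2h_0·σ_0 + h_0·σ_1 = 6(Δ_0 - p'(-1)) = -51 and h_1·σ_1 + 2h_1·σ_2 = 6(p'(1) - Δ_1) = -90.
Solving the tridiagonal system: σ_0 = -229/4, σ_1 = 127/2, σ_2 = -307/4.
On [0, 1], with p_1(x) = a_1 + b_1·x + c_1·x² + d_1·x³: c_1 = σ_1/2 = 127/4, d_1 = (σ_2 - σ_1)/(6h_1) = -187/8, b_1 = Δ_1 - h_1(2σ_1 + σ_2)/6 = 29/8.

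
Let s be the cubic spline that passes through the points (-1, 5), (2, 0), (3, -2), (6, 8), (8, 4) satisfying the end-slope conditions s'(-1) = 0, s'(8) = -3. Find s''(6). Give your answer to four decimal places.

-5.2285

Write m_i for s''(x_i). With h_i = 3, 1, 3, 2 and divided differences Δ_i = -5/3, -2, 10/3, -2, the continuity of s' gives the tridiagonal system
  3·m_0 + 8·m_1 + 1·m_2 = 6(Δ_1 - Δ_0) = -2
  1·m_1 + 8·m_2 + 3·m_3 = 6(Δ_2 - Δ_1) = 32
  3·m_2 + 10·m_3 + 2·m_4 = 6(Δ_3 - Δ_2) = -32
Clamped end conditions give two more equations: 2h_0·m_0 + h_0·m_1 = 6(Δ_0 - s'(-1)) = -10 and h_3·m_3 + 2h_3·m_4 = 6(s'(8) - Δ_3) = -6.
Hence m_0 = -383/267, m_1 = -124/267, m_2 = 1607/267, m_3 = -1396/267, m_4 = 595/534.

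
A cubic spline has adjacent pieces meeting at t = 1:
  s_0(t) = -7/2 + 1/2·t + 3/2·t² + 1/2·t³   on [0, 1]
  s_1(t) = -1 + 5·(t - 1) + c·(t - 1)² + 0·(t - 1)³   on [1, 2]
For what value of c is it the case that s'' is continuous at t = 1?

3

s_0''(t) = 3 + 3·t, so s_0''(1) = 6. On the right, s_1''(1) = 2c, so c = 3.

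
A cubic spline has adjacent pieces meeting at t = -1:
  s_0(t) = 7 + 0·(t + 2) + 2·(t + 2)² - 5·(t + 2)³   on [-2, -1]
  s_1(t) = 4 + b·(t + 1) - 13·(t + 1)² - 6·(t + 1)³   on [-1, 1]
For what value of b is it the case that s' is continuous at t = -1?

s_0'(t) = 0 + 4·(t + 2) - 15·(t + 2)², so s_0'(-1) = -11. On the right, s_1'(-1) = b, so b = -11.

-11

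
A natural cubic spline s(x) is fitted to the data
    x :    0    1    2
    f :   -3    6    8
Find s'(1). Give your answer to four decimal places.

5.5000

With M_i denoting the second derivative at x_i, h_i = 1, 1, and Δ_i = (y_(i+1) − y_i)/h_i = 9, 2:
  1·M_0 + 4·M_1 + 1·M_2 = 6(Δ_1 - Δ_0) = -42
Natural end conditions: M_0 = M_2 = 0.
Solving the tridiagonal system: M_0 = 0, M_1 = -21/2, M_2 = 0.
On [1, 2], s'(x) = b_1 + 2c_1·(x - 1) + 3d_1·(x - 1)² with b_1 = Δ_1 - h_1(2M_1 + M_2)/6 = 11/2, c_1 = M_1/2 = -21/4, d_1 = (M_2 - M_1)/(6h_1) = 7/4. So s'(1) = 11/2.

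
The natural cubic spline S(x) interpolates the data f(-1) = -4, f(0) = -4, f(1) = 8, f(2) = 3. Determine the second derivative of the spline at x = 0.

With M_i denoting the second derivative at x_i, h_i = 1, 1, 1, and Δ_i = (y_(i+1) − y_i)/h_i = 0, 12, -5:
  1·M_0 + 4·M_1 + 1·M_2 = 6(Δ_1 - Δ_0) = 72
  1·M_1 + 4·M_2 + 1·M_3 = 6(Δ_2 - Δ_1) = -102
Natural end conditions: M_0 = M_3 = 0.
Solving: M_0 = 0, M_1 = 26, M_2 = -32, M_3 = 0.

26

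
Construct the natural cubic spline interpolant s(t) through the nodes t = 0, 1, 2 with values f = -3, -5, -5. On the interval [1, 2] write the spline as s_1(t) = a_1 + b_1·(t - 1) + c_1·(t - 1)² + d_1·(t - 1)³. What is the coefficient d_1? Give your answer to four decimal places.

-0.5000

Write M_i for s''(x_i). With h_i = 1, 1 and divided differences Δ_i = -2, 0, the continuity of s' gives the tridiagonal system
  1·M_0 + 4·M_1 + 1·M_2 = 6(Δ_1 - Δ_0) = 12
Natural end conditions: M_0 = M_2 = 0.
Solving: M_0 = 0, M_1 = 3, M_2 = 0.
On [1, 2], with s_1(t) = a_1 + b_1·(t - 1) + c_1·(t - 1)² + d_1·(t - 1)³: c_1 = M_1/2 = 3/2, d_1 = (M_2 - M_1)/(6h_1) = -1/2, b_1 = Δ_1 - h_1(2M_1 + M_2)/6 = -1.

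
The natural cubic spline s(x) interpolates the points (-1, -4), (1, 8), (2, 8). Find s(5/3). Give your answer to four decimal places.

Let m_i = s''(x_i). Step sizes h_i = 2, 1; slopes of the chords Δ_i = (y_(i+1) - y_i)/h_i = 6, 0.
  2·m_0 + 6·m_1 + 1·m_2 = 6(Δ_1 - Δ_0) = -36
Natural end conditions: m_0 = m_2 = 0.
Solving the tridiagonal system: m_0 = 0, m_1 = -6, m_2 = 0.
On [1, 2], s(x) = 8 + 2·(x - 1) - 3·(x - 1)² + 1·(x - 1)³.
With (x - 1) = 2/3: s(5/3) = 224/27.

8.2963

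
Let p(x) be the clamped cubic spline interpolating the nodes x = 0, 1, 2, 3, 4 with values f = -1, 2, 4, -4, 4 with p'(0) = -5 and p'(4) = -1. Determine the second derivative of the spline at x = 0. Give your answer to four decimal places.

24.6786

With M_i denoting the second derivative at x_i, h_i = 1, 1, 1, 1, and Δ_i = (y_(i+1) − y_i)/h_i = 3, 2, -8, 8:
  1·M_0 + 4·M_1 + 1·M_2 = 6(Δ_1 - Δ_0) = -6
  1·M_1 + 4·M_2 + 1·M_3 = 6(Δ_2 - Δ_1) = -60
  1·M_2 + 4·M_3 + 1·M_4 = 6(Δ_3 - Δ_2) = 96
Clamped end conditions give two more equations: 2h_0·M_0 + h_0·M_1 = 6(Δ_0 - p'(0)) = 48 and h_3·M_3 + 2h_3·M_4 = 6(p'(4) - Δ_3) = -54.
Solving the tridiagonal system: M_0 = 691/28, M_1 = -19/14, M_2 = -101/4, M_3 = 593/14, M_4 = -1349/28.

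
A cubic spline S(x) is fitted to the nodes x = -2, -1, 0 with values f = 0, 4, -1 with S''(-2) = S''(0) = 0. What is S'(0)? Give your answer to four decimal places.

With M_i denoting the second derivative at x_i, h_i = 1, 1, and Δ_i = (y_(i+1) − y_i)/h_i = 4, -5:
  1·M_0 + 4·M_1 + 1·M_2 = 6(Δ_1 - Δ_0) = -54
Natural end conditions: M_0 = M_2 = 0.
Solving the tridiagonal system: M_0 = 0, M_1 = -27/2, M_2 = 0.
On [-1, 0], S'(x) = b_1 + 2c_1·(x + 1) + 3d_1·(x + 1)² with b_1 = Δ_1 - h_1(2M_1 + M_2)/6 = -1/2, c_1 = M_1/2 = -27/4, d_1 = (M_2 - M_1)/(6h_1) = 9/4. So S'(0) = -29/4.

-7.2500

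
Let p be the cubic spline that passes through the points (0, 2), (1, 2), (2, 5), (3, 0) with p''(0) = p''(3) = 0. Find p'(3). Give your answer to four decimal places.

-7.3333

Let M_i = p''(x_i). Step sizes h_i = 1, 1, 1; slopes of the chords Δ_i = (y_(i+1) - y_i)/h_i = 0, 3, -5.
  1·M_0 + 4·M_1 + 1·M_2 = 6(Δ_1 - Δ_0) = 18
  1·M_1 + 4·M_2 + 1·M_3 = 6(Δ_2 - Δ_1) = -48
Natural end conditions: M_0 = M_3 = 0.
Solving the tridiagonal system: M_0 = 0, M_1 = 8, M_2 = -14, M_3 = 0.
On [2, 3], p'(x) = b_2 + 2c_2·(x - 2) + 3d_2·(x - 2)² with b_2 = Δ_2 - h_2(2M_2 + M_3)/6 = -1/3, c_2 = M_2/2 = -7, d_2 = (M_3 - M_2)/(6h_2) = 7/3. So p'(3) = -22/3.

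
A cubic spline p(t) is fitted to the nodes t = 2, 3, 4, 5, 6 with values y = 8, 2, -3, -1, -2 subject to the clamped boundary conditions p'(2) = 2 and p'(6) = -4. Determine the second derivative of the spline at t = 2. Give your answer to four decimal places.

-26.7857

Write M_i for p''(x_i). With h_i = 1, 1, 1, 1 and divided differences Δ_i = -6, -5, 2, -1, the continuity of p' gives the tridiagonal system
  1·M_0 + 4·M_1 + 1·M_2 = 6(Δ_1 - Δ_0) = 6
  1·M_1 + 4·M_2 + 1·M_3 = 6(Δ_2 - Δ_1) = 42
  1·M_2 + 4·M_3 + 1·M_4 = 6(Δ_3 - Δ_2) = -18
Clamped end conditions give two more equations: 2h_0·M_0 + h_0·M_1 = 6(Δ_0 - p'(2)) = -48 and h_3·M_3 + 2h_3·M_4 = 6(p'(6) - Δ_3) = -18.
Solving the tridiagonal system: M_0 = -375/14, M_1 = 39/7, M_2 = 21/2, M_3 = -39/7, M_4 = -87/14.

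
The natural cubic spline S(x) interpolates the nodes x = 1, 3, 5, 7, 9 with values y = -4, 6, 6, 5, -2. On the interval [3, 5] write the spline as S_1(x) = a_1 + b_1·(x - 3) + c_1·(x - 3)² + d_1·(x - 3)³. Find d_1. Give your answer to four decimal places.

0.4464

Write M_i for S''(x_i). With h_i = 2, 2, 2, 2 and divided differences Δ_i = 5, 0, -1/2, -7/2, the continuity of S' gives the tridiagonal system
  2·M_0 + 8·M_1 + 2·M_2 = 6(Δ_1 - Δ_0) = -30
  2·M_1 + 8·M_2 + 2·M_3 = 6(Δ_2 - Δ_1) = -3
  2·M_2 + 8·M_3 + 2·M_4 = 6(Δ_3 - Δ_2) = -18
Natural end conditions: M_0 = M_4 = 0.
Solving the tridiagonal system: M_0 = 0, M_1 = -57/14, M_2 = 9/7, M_3 = -18/7, M_4 = 0.
On [3, 5], with S_1(x) = a_1 + b_1·(x - 3) + c_1·(x - 3)² + d_1·(x - 3)³: c_1 = M_1/2 = -57/28, d_1 = (M_2 - M_1)/(6h_1) = 25/56, b_1 = Δ_1 - h_1(2M_1 + M_2)/6 = 16/7.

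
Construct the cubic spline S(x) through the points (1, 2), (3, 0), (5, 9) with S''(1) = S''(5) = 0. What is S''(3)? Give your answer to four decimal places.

Let m_i = S''(x_i). Step sizes h_i = 2, 2; slopes of the chords Δ_i = (y_(i+1) - y_i)/h_i = -1, 9/2.
  2·m_0 + 8·m_1 + 2·m_2 = 6(Δ_1 - Δ_0) = 33
Natural end conditions: m_0 = m_2 = 0.
Forward elimination and back-substitution give m_0 = 0, m_1 = 33/8, m_2 = 0.

4.1250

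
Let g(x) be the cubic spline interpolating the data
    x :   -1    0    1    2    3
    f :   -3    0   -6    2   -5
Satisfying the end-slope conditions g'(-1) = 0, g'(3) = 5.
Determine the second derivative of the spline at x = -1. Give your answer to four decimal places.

Put M_i = g'' at the i-th knot. Here h = (1, 1, 1, 1) and Δ = (3, -6, 8, -7), so the interior equations h_(i-1)·M_(i-1) + 2(h_(i-1)+h_i)·M_i + h_i·M_(i+1) = 6(Δ_i − Δ_(i-1)) read
  1·M_0 + 4·M_1 + 1·M_2 = 6(Δ_1 - Δ_0) = -54
  1·M_1 + 4·M_2 + 1·M_3 = 6(Δ_2 - Δ_1) = 84
  1·M_2 + 4·M_3 + 1·M_4 = 6(Δ_3 - Δ_2) = -90
Clamped end conditions give two more equations: 2h_0·M_0 + h_0·M_1 = 6(Δ_0 - g'(-1)) = 18 and h_3·M_3 + 2h_3·M_4 = 6(g'(3) - Δ_3) = 72.
Solving the tridiagonal system: M_0 = 95/4, M_1 = -59/2, M_2 = 161/4, M_3 = -95/2, M_4 = 239/4.

23.7500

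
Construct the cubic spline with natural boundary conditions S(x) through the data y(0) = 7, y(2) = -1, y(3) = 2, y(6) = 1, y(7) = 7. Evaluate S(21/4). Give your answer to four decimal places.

-0.0610

Write M_i for S''(x_i). With h_i = 2, 1, 3, 1 and divided differences Δ_i = -4, 3, -1/3, 6, the continuity of S' gives the tridiagonal system
  2·M_0 + 6·M_1 + 1·M_2 = 6(Δ_1 - Δ_0) = 42
  1·M_1 + 8·M_2 + 3·M_3 = 6(Δ_2 - Δ_1) = -20
  3·M_2 + 8·M_3 + 1·M_4 = 6(Δ_3 - Δ_2) = 38
Natural end conditions: M_0 = M_4 = 0.
Solving: M_0 = 0, M_1 = 1292/161, M_2 = -990/161, M_3 = 1136/161, M_4 = 0.
On [3, 6], S(x) = 2 + 1105/483·(x - 3) - 495/161·(x - 3)² + 1063/1449·(x - 3)³.
With (x - 3) = 9/4: S(21/4) = -629/10304.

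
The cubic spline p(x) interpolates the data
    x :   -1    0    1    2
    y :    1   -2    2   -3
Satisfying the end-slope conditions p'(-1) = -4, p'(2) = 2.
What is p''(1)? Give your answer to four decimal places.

-26.8000

With m_i denoting the second derivative at x_i, h_i = 1, 1, 1, and Δ_i = (y_(i+1) − y_i)/h_i = -3, 4, -5:
  1·m_0 + 4·m_1 + 1·m_2 = 6(Δ_1 - Δ_0) = 42
  1·m_1 + 4·m_2 + 1·m_3 = 6(Δ_2 - Δ_1) = -54
Clamped end conditions give two more equations: 2h_0·m_0 + h_0·m_1 = 6(Δ_0 - p'(-1)) = 6 and h_2·m_2 + 2h_2·m_3 = 6(p'(2) - Δ_2) = 42.
Forward elimination and back-substitution give m_0 = -32/5, m_1 = 94/5, m_2 = -134/5, m_3 = 172/5.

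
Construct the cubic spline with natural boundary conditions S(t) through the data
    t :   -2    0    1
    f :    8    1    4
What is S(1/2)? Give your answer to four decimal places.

With m_i denoting the second derivative at x_i, h_i = 2, 1, and Δ_i = (y_(i+1) − y_i)/h_i = -7/2, 3:
  2·m_0 + 6·m_1 + 1·m_2 = 6(Δ_1 - Δ_0) = 39
Natural end conditions: m_0 = m_2 = 0.
Solving: m_0 = 0, m_1 = 13/2, m_2 = 0.
On [0, 1], S(t) = 1 + 5/6·t + 13/4·t² - 13/12·t³.
With t = 1/2: S(1/2) = 67/32.

2.0938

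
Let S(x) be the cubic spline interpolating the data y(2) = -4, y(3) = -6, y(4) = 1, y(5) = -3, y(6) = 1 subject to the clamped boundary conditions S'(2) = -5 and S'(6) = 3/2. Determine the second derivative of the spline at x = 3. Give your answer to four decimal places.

20.7500

Put M_i = S'' at the i-th knot. Here h = (1, 1, 1, 1) and Δ = (-2, 7, -4, 4), so the interior equations h_(i-1)·M_(i-1) + 2(h_(i-1)+h_i)·M_i + h_i·M_(i+1) = 6(Δ_i − Δ_(i-1)) read
  1·M_0 + 4·M_1 + 1·M_2 = 6(Δ_1 - Δ_0) = 54
  1·M_1 + 4·M_2 + 1·M_3 = 6(Δ_2 - Δ_1) = -66
  1·M_2 + 4·M_3 + 1·M_4 = 6(Δ_3 - Δ_2) = 48
Clamped end conditions give two more equations: 2h_0·M_0 + h_0·M_1 = 6(Δ_0 - S'(2)) = 18 and h_3·M_3 + 2h_3·M_4 = 6(S'(6) - Δ_3) = -15.
Forward elimination and back-substitution give M_0 = -11/8, M_1 = 83/4, M_2 = -221/8, M_3 = 95/4, M_4 = -155/8.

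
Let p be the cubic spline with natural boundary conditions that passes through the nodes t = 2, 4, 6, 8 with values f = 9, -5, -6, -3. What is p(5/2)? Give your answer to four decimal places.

4.7500

Write M_i for p''(x_i). With h_i = 2, 2, 2 and divided differences Δ_i = -7, -1/2, 3/2, the continuity of p' gives the tridiagonal system
  2·M_0 + 8·M_1 + 2·M_2 = 6(Δ_1 - Δ_0) = 39
  2·M_1 + 8·M_2 + 2·M_3 = 6(Δ_2 - Δ_1) = 12
Natural end conditions: M_0 = M_3 = 0.
Solving: M_0 = 0, M_1 = 24/5, M_2 = 3/10, M_3 = 0.
On [2, 4], p(t) = 9 - 43/5·(t - 2) + 0·(t - 2)² + 2/5·(t - 2)³.
With (t - 2) = 1/2: p(5/2) = 19/4.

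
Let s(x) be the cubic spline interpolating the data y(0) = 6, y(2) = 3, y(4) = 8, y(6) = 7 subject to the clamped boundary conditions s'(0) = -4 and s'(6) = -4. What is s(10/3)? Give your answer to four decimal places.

6.2296

Let σ_i = s''(x_i). Step sizes h_i = 2, 2, 2; slopes of the chords Δ_i = (y_(i+1) - y_i)/h_i = -3/2, 5/2, -1/2.
  2·σ_0 + 8·σ_1 + 2·σ_2 = 6(Δ_1 - Δ_0) = 24
  2·σ_1 + 8·σ_2 + 2·σ_3 = 6(Δ_2 - Δ_1) = -18
Clamped end conditions give two more equations: 2h_0·σ_0 + h_0·σ_1 = 6(Δ_0 - s'(0)) = 15 and h_2·σ_2 + 2h_2·σ_3 = 6(s'(6) - Δ_2) = -21.
Solving the tridiagonal system: σ_0 = 23/10, σ_1 = 29/10, σ_2 = -19/10, σ_3 = -43/10.
On [2, 4], s(x) = 3 + 6/5·(x - 2) + 29/20·(x - 2)² - 2/5·(x - 2)³.
With (x - 2) = 4/3: s(10/3) = 841/135.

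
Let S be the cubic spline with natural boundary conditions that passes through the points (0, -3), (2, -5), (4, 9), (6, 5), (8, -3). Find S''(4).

-9

Write σ_i for S''(x_i). With h_i = 2, 2, 2, 2 and divided differences Δ_i = -1, 7, -2, -4, the continuity of S' gives the tridiagonal system
  2·σ_0 + 8·σ_1 + 2·σ_2 = 6(Δ_1 - Δ_0) = 48
  2·σ_1 + 8·σ_2 + 2·σ_3 = 6(Δ_2 - Δ_1) = -54
  2·σ_2 + 8·σ_3 + 2·σ_4 = 6(Δ_3 - Δ_2) = -12
Natural end conditions: σ_0 = σ_4 = 0.
Hence σ_0 = 0, σ_1 = 33/4, σ_2 = -9, σ_3 = 3/4, σ_4 = 0.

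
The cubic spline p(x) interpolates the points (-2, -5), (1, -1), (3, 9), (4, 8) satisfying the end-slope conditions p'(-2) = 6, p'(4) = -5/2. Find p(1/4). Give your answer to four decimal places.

-2.2911

With M_i denoting the second derivative at x_i, h_i = 3, 2, 1, and Δ_i = (y_(i+1) − y_i)/h_i = 4/3, 5, -1:
  3·M_0 + 10·M_1 + 2·M_2 = 6(Δ_1 - Δ_0) = 22
  2·M_1 + 6·M_2 + 1·M_3 = 6(Δ_2 - Δ_1) = -36
Clamped end conditions give two more equations: 2h_0·M_0 + h_0·M_1 = 6(Δ_0 - p'(-2)) = -28 and h_2·M_2 + 2h_2·M_3 = 6(p'(4) - Δ_2) = -9.
Solving: M_0 = -440/57, M_1 = 116/19, M_2 = -151/19, M_3 = -10/19.
On [-2, 1], p(x) = -5 + 6·(x + 2) - 220/57·(x + 2)² + 394/513·(x + 2)³.
With (x + 2) = 9/4: p(1/4) = -1393/608.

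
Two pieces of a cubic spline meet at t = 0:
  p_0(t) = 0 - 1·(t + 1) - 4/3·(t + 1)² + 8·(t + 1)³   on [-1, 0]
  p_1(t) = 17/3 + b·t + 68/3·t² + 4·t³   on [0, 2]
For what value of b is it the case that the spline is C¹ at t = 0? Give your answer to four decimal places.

p_0'(t) = -1 - 8/3·(t + 1) + 24·(t + 1)², so p_0'(0) = 61/3. On the right, p_1'(0) = b, so b = 61/3.

20.3333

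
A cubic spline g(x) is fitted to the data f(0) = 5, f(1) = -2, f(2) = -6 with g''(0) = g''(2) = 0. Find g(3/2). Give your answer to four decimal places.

-4.2813

Put M_i = g'' at the i-th knot. Here h = (1, 1) and Δ = (-7, -4), so the interior equations h_(i-1)·M_(i-1) + 2(h_(i-1)+h_i)·M_i + h_i·M_(i+1) = 6(Δ_i − Δ_(i-1)) read
  1·M_0 + 4·M_1 + 1·M_2 = 6(Δ_1 - Δ_0) = 18
Natural end conditions: M_0 = M_2 = 0.
Solving: M_0 = 0, M_1 = 9/2, M_2 = 0.
On [1, 2], g(x) = -2 - 11/2·(x - 1) + 9/4·(x - 1)² - 3/4·(x - 1)³.
With (x - 1) = 1/2: g(3/2) = -137/32.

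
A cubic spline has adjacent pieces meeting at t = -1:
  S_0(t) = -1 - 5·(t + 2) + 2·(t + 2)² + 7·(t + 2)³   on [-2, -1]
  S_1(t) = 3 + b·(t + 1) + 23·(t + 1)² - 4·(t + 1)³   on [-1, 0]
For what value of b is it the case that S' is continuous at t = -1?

S_0'(t) = -5 + 4·(t + 2) + 21·(t + 2)², so S_0'(-1) = 20. On the right, S_1'(-1) = b, so b = 20.

20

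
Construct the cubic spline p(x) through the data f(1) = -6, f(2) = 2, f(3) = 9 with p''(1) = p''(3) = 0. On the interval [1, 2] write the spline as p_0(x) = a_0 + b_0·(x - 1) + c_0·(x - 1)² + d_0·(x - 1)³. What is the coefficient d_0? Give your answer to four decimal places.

-0.2500

Write m_i for p''(x_i). With h_i = 1, 1 and divided differences Δ_i = 8, 7, the continuity of p' gives the tridiagonal system
  1·m_0 + 4·m_1 + 1·m_2 = 6(Δ_1 - Δ_0) = -6
Natural end conditions: m_0 = m_2 = 0.
Forward elimination and back-substitution give m_0 = 0, m_1 = -3/2, m_2 = 0.
On [1, 2], with p_0(x) = a_0 + b_0·(x - 1) + c_0·(x - 1)² + d_0·(x - 1)³: c_0 = m_0/2 = 0, d_0 = (m_1 - m_0)/(6h_0) = -1/4, b_0 = Δ_0 - h_0(2m_0 + m_1)/6 = 33/4.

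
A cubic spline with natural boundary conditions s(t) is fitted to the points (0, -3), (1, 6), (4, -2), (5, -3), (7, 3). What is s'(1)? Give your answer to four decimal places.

5.4824

Let σ_i = s''(x_i). Step sizes h_i = 1, 3, 1, 2; slopes of the chords Δ_i = (y_(i+1) - y_i)/h_i = 9, -8/3, -1, 3.
  1·σ_0 + 8·σ_1 + 3·σ_2 = 6(Δ_1 - Δ_0) = -70
  3·σ_1 + 8·σ_2 + 1·σ_3 = 6(Δ_2 - Δ_1) = 10
  1·σ_2 + 6·σ_3 + 2·σ_4 = 6(Δ_3 - Δ_2) = 24
Natural end conditions: σ_0 = σ_4 = 0.
Solving the tridiagonal system: σ_0 = 0, σ_1 = -1699/161, σ_2 = 774/161, σ_3 = 515/161, σ_4 = 0.
On [1, 4], s'(t) = b_1 + 2c_1·(t - 1) + 3d_1·(t - 1)² with b_1 = Δ_1 - h_1(2σ_1 + σ_2)/6 = 2648/483, c_1 = σ_1/2 = -1699/322, d_1 = (σ_2 - σ_1)/(6h_1) = 2473/2898. So s'(1) = 2648/483.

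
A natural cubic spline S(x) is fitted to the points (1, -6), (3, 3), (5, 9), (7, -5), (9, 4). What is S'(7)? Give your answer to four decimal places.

Let M_i = S''(x_i). Step sizes h_i = 2, 2, 2, 2; slopes of the chords Δ_i = (y_(i+1) - y_i)/h_i = 9/2, 3, -7, 9/2.
  2·M_0 + 8·M_1 + 2·M_2 = 6(Δ_1 - Δ_0) = -9
  2·M_1 + 8·M_2 + 2·M_3 = 6(Δ_2 - Δ_1) = -60
  2·M_2 + 8·M_3 + 2·M_4 = 6(Δ_3 - Δ_2) = 69
Natural end conditions: M_0 = M_4 = 0.
Solving the tridiagonal system: M_0 = 0, M_1 = 87/56, M_2 = -75/7, M_3 = 633/56, M_4 = 0.
On [7, 9], S'(x) = b_3 + 2c_3·(x - 7) + 3d_3·(x - 7)² with b_3 = Δ_3 - h_3(2M_3 + M_4)/6 = -85/28, c_3 = M_3/2 = 633/112, d_3 = (M_4 - M_3)/(6h_3) = -211/224. So S'(7) = -85/28.

-3.0357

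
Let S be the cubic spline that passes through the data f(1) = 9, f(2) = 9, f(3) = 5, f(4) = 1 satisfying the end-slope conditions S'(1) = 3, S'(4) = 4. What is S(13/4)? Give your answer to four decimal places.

Let M_i = S''(x_i). Step sizes h_i = 1, 1, 1; slopes of the chords Δ_i = (y_(i+1) - y_i)/h_i = 0, -4, -4.
  1·M_0 + 4·M_1 + 1·M_2 = 6(Δ_1 - Δ_0) = -24
  1·M_1 + 4·M_2 + 1·M_3 = 6(Δ_2 - Δ_1) = 0
Clamped end conditions give two more equations: 2h_0·M_0 + h_0·M_1 = 6(Δ_0 - S'(1)) = -18 and h_2·M_2 + 2h_2·M_3 = 6(S'(4) - Δ_2) = 48.
Forward elimination and back-substitution give M_0 = -116/15, M_1 = -38/15, M_2 = -92/15, M_3 = 406/15.
On [3, 4], S(x) = 5 - 97/15·(x - 3) - 46/15·(x - 3)² + 83/15·(x - 3)³.
With (x - 3) = 1/4: S(13/4) = 1049/320.

3.2781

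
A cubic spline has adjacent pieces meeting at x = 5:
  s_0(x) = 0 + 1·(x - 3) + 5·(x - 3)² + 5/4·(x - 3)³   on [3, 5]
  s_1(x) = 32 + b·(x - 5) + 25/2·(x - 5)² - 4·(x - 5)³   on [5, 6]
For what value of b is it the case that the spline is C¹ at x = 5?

36

s_0'(x) = 1 + 10·(x - 3) + 15/4·(x - 3)², so s_0'(5) = 36. On the right, s_1'(5) = b, so b = 36.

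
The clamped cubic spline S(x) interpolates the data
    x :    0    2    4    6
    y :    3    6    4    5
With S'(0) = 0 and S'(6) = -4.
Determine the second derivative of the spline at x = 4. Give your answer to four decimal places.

4.3667

Let M_i = S''(x_i). Step sizes h_i = 2, 2, 2; slopes of the chords Δ_i = (y_(i+1) - y_i)/h_i = 3/2, -1, 1/2.
  2·M_0 + 8·M_1 + 2·M_2 = 6(Δ_1 - Δ_0) = -15
  2·M_1 + 8·M_2 + 2·M_3 = 6(Δ_2 - Δ_1) = 9
Clamped end conditions give two more equations: 2h_0·M_0 + h_0·M_1 = 6(Δ_0 - S'(0)) = 9 and h_2·M_2 + 2h_2·M_3 = 6(S'(6) - Δ_2) = -27.
Hence M_0 = 64/15, M_1 = -121/30, M_2 = 131/30, M_3 = -134/15.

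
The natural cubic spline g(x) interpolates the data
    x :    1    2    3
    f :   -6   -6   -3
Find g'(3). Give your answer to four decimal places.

Write m_i for g''(x_i). With h_i = 1, 1 and divided differences Δ_i = 0, 3, the continuity of g' gives the tridiagonal system
  1·m_0 + 4·m_1 + 1·m_2 = 6(Δ_1 - Δ_0) = 18
Natural end conditions: m_0 = m_2 = 0.
Hence m_0 = 0, m_1 = 9/2, m_2 = 0.
On [2, 3], g'(x) = b_1 + 2c_1·(x - 2) + 3d_1·(x - 2)² with b_1 = Δ_1 - h_1(2m_1 + m_2)/6 = 3/2, c_1 = m_1/2 = 9/4, d_1 = (m_2 - m_1)/(6h_1) = -3/4. So g'(3) = 15/4.

3.7500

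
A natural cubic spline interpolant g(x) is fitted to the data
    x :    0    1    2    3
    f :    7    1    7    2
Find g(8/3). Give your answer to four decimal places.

4.7728

Let M_i = g''(x_i). Step sizes h_i = 1, 1, 1; slopes of the chords Δ_i = (y_(i+1) - y_i)/h_i = -6, 6, -5.
  1·M_0 + 4·M_1 + 1·M_2 = 6(Δ_1 - Δ_0) = 72
  1·M_1 + 4·M_2 + 1·M_3 = 6(Δ_2 - Δ_1) = -66
Natural end conditions: M_0 = M_3 = 0.
Hence M_0 = 0, M_1 = 118/5, M_2 = -112/5, M_3 = 0.
On [2, 3], g(x) = 7 + 37/15·(x - 2) - 56/5·(x - 2)² + 56/15·(x - 2)³.
With (x - 2) = 2/3: g(8/3) = 1933/405.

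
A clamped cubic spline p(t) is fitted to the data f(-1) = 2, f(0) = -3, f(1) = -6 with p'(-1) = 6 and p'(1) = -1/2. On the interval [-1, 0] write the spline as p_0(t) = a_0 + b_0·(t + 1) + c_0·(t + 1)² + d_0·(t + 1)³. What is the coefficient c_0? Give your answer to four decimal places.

-19.6250

Let M_i = p''(x_i). Step sizes h_i = 1, 1; slopes of the chords Δ_i = (y_(i+1) - y_i)/h_i = -5, -3.
  1·M_0 + 4·M_1 + 1·M_2 = 6(Δ_1 - Δ_0) = 12
Clamped end conditions give two more equations: 2h_0·M_0 + h_0·M_1 = 6(Δ_0 - p'(-1)) = -66 and h_1·M_1 + 2h_1·M_2 = 6(p'(1) - Δ_1) = 15.
Solving the tridiagonal system: M_0 = -157/4, M_1 = 25/2, M_2 = 5/4.
On [-1, 0], with p_0(t) = a_0 + b_0·(t + 1) + c_0·(t + 1)² + d_0·(t + 1)³: c_0 = M_0/2 = -157/8, d_0 = (M_1 - M_0)/(6h_0) = 69/8, b_0 = Δ_0 - h_0(2M_0 + M_1)/6 = 6.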